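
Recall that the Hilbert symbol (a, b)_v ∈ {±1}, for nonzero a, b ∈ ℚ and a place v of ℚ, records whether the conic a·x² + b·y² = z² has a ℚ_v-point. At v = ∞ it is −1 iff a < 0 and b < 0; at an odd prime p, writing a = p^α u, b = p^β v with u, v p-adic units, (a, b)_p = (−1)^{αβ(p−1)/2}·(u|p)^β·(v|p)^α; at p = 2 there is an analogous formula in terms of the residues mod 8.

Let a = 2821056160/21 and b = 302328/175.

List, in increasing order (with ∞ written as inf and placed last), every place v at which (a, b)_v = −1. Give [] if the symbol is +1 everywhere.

[13, 17]

(a, b) ≡ (210, 58786) mod (ℚ^×)²; places V = {2, 3, 5, 7, 13, 17, 19, ∞}.
(a,b)_13: α=2, u≡2; β=1, v≡2 (mod 13); (2|13)=-1, (2|13)=-1; sign (−1)^0·-1^1·-1^2 = -1.
(a,b)_7: α=-1, u≡2; β=-1, v≡3 (mod 7); (2|7)=+1, (3|7)=-1; sign (−1)^1·+1^-1·-1^-1 = +1.
(a,b)_3: α=-1, u≡1; β=2, v≡1 (mod 3); (1|3)=+1, (1|3)=+1; sign (−1)^0·+1^2·+1^-1 = +1.
(a,b)_19: α=2, u≡6; β=1, v≡7 (mod 19); (6|19)=+1, (7|19)=+1; sign (−1)^0·+1^1·+1^2 = +1.
(a,b)_5: α=1, u≡2; β=-2, v≡4 (mod 5); (2|5)=-1, (4|5)=+1; sign (−1)^0·-1^-2·+1^1 = +1.
(a,b)_∞: sgn(210)=+, sgn(58786)=+, so +1.
(a,b)_17: α=2, u≡10; β=1, v≡14 (mod 17); (10|17)=-1, (14|17)=-1; sign (−1)^0·-1^1·-1^2 = -1.
(a,b)_2: α=5, β=3; u≡1, v≡1 (mod 8); ε(u)ε(v)=0·0, αω(v)=5·0, βω(u)=3·0; sum ≡ 0  ⇒  +1.
(210, 58786 / ℚ) ramifies at {13, 17}: a division algebra.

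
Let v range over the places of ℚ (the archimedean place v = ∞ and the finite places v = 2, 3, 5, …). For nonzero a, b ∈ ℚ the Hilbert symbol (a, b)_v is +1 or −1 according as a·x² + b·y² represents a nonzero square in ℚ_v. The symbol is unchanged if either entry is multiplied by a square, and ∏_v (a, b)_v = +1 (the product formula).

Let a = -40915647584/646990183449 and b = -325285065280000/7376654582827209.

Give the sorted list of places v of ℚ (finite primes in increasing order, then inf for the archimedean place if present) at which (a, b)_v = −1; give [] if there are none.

[7, inf]

Mod squares: a ≡ -86, b ≡ -24682. Check v ∈ {∞, 2, 3, 5, 7, 19, 31, 41, 43}.
v=∞: -86 < 0 and -24682 < 0  ⇒  (a,b)_∞ = -1.
v=2: v_2(a)=5, v_2(b)=9; units ≡ 5, 3 (mod 8); ε·ε+αω+βω = 0·1+5·1+9·1 ≡ 0  ⇒  (a,b)_2 = +1.
v=31: a=31^-6·(≡1), b=31^-10·(≡19) mod 31; (1|31)=+1, (19|31)=+1; (−1)^{-6·-10·15}·(+1)^-10·(+1)^-6 = +1.
v=7: a=7^2·(≡5), b=7^3·(≡2) mod 7; (5|7)=-1, (2|7)=+1; (−1)^{2·3·3}·(-1)^3·(+1)^2 = -1.
v=5: a=5^0·(≡4), b=5^4·(≡3) mod 5; (4|5)=+1, (3|5)=-1; (−1)^{0·4·2}·(+1)^4·(-1)^0 = +1.
v=41: a=41^2·(≡21), b=41^3·(≡3) mod 41; (21|41)=+1, (3|41)=-1; (−1)^{2·3·20}·(+1)^3·(-1)^2 = +1.
v=43: a=43^1·(≡16), b=43^1·(≡19) mod 43; (16|43)=+1, (19|43)=-1; (−1)^{1·1·21}·(+1)^1·(-1)^1 = +1.
v=19: a=19^2·(≡9), b=19^0·(≡12) mod 19; (9|19)=+1, (12|19)=-1; (−1)^{2·0·9}·(+1)^0·(-1)^2 = +1.
v=3: a=3^-6·(≡1), b=3^-2·(≡2) mod 3; (1|3)=+1, (2|3)=-1; (−1)^{-6·-2·1}·(+1)^-2·(-1)^-6 = +1.
Ram(-86, -24682) = {7, ∞}; no ℚ_7-point on the conic.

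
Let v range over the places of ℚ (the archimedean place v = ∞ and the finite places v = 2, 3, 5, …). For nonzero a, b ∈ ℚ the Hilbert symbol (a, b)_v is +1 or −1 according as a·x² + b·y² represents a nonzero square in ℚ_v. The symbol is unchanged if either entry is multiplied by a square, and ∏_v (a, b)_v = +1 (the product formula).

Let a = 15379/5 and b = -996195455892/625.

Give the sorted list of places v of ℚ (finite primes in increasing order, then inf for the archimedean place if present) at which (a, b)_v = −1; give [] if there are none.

(a, b) ≡ (455, -13) mod (ℚ^×)²; places V = {2, 3, 5, 7, 13, ∞}.
(a,b)_∞: sgn(455)=+, sgn(-13)=−, so +1.
(a,b)_7: α=1, u≡4; β=2, v≡1 (mod 7); (4|7)=+1, (1|7)=+1; sign (−1)^0·+1^2·+1^1 = +1.
(a,b)_13: α=3, u≡4; β=7, v≡10 (mod 13); (4|13)=+1, (10|13)=+1; sign (−1)^0·+1^7·+1^3 = +1.
(a,b)_2: α=0, β=2; u≡7, v≡3 (mod 8); ε(u)ε(v)=1·1, αω(v)=0·1, βω(u)=2·0; sum ≡ 1  ⇒  -1.
(a,b)_5: α=-1, u≡4; β=-4, v≡3 (mod 5); (4|5)=+1, (3|5)=-1; sign (−1)^0·+1^-4·-1^-1 = -1.
(a,b)_3: α=0, u≡2; β=4, v≡2 (mod 3); (2|3)=-1, (2|3)=-1; sign (−1)^0·-1^4·-1^0 = +1.
|Ram(455, -13)| = 2, even; anisotropic at {2, 5}.

[2, 5]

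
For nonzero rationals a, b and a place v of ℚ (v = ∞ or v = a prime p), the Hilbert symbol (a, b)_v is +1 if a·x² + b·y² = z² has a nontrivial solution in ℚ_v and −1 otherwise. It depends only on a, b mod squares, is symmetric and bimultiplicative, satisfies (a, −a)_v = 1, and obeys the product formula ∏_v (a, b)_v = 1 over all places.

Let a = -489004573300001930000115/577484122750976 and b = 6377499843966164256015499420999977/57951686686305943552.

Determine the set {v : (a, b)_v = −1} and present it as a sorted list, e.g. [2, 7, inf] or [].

Mod squares: a ≡ -1610, b ≡ 231. Check v ∈ {∞, 2, 3, 5, 7, 11, 13, 23, 31}.
v=∞: -1610 < 0 and 231 > 0  ⇒  (a,b)_∞ = +1.
v=2: v_2(a)=-35, v_2(b)=-46; units ≡ 3, 7 (mod 8); ε·ε+αω+βω = 1·1+-35·0+-46·1 ≡ 1  ⇒  (a,b)_2 = -1.
v=5: a=5^1·(≡2), b=5^0·(≡1) mod 5; (2|5)=-1, (1|5)=+1; (−1)^{1·0·2}·(-1)^0·(+1)^1 = +1.
v=11: a=11^2·(≡8), b=11^3·(≡2) mod 11; (8|11)=-1, (2|11)=-1; (−1)^{2·3·5}·(-1)^3·(-1)^2 = -1.
v=31: a=31^4·(≡18), b=31^6·(≡20) mod 31; (18|31)=+1, (20|31)=+1; (−1)^{4·6·15}·(+1)^6·(+1)^4 = +1.
v=3: a=3^2·(≡1), b=3^3·(≡2) mod 3; (1|3)=+1, (2|3)=-1; (−1)^{2·3·1}·(+1)^3·(-1)^2 = +1.
v=13: a=13^4·(≡6), b=13^6·(≡3) mod 13; (6|13)=-1, (3|13)=+1; (−1)^{4·6·6}·(-1)^6·(+1)^4 = +1.
v=23: a=23^7·(≡14), b=23^10·(≡13) mod 23; (14|23)=-1, (13|23)=+1; (−1)^{7·10·11}·(-1)^10·(+1)^7 = +1.
v=7: a=7^-5·(≡2), b=7^-7·(≡6) mod 7; (2|7)=+1, (6|7)=-1; (−1)^{-5·-7·3}·(+1)^-7·(-1)^-5 = +1.
(-1610, 231 / ℚ) ramifies at {2, 11}: a division algebra.

[2, 11]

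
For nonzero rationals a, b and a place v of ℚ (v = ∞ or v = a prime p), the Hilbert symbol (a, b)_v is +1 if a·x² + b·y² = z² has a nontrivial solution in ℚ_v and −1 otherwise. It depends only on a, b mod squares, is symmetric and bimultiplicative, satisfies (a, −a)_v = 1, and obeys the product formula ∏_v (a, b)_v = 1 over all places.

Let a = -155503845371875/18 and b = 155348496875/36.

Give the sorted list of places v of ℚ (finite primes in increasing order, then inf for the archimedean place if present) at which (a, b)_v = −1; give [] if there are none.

Mod squares: a ≡ -1190, b ≡ 12155. Check v ∈ {∞, 2, 3, 5, 7, 11, 13, 17}.
v=11: a=11^4·(≡3), b=11^3·(≡5) mod 11; (3|11)=+1, (5|11)=+1; (−1)^{4·3·5}·(+1)^3·(+1)^4 = +1.
v=7: a=7^1·(≡5), b=7^0·(≡5) mod 7; (5|7)=-1, (5|7)=-1; (−1)^{1·0·3}·(-1)^0·(-1)^1 = -1.
v=13: a=13^4·(≡7), b=13^3·(≡10) mod 13; (7|13)=-1, (10|13)=+1; (−1)^{4·3·6}·(-1)^3·(+1)^4 = -1.
v=17: a=17^1·(≡16), b=17^1·(≡4) mod 17; (16|17)=+1, (4|17)=+1; (−1)^{1·1·8}·(+1)^1·(+1)^1 = +1.
v=3: a=3^-2·(≡1), b=3^-2·(≡2) mod 3; (1|3)=+1, (2|3)=-1; (−1)^{-2·-2·1}·(+1)^-2·(-1)^-2 = +1.
v=2: v_2(a)=-1, v_2(b)=-2; units ≡ 5, 3 (mod 8); ε·ε+αω+βω = 0·1+-1·1+-2·1 ≡ 1  ⇒  (a,b)_2 = -1.
v=5: a=5^5·(≡2), b=5^5·(≡4) mod 5; (2|5)=-1, (4|5)=+1; (−1)^{5·5·2}·(-1)^5·(+1)^5 = -1.
v=∞: -1190 < 0 and 12155 > 0  ⇒  (a,b)_∞ = +1.
(-1190, 12155 / ℚ) ramifies at {2, 5, 7, 13}: a division algebra.

[2, 5, 7, 13]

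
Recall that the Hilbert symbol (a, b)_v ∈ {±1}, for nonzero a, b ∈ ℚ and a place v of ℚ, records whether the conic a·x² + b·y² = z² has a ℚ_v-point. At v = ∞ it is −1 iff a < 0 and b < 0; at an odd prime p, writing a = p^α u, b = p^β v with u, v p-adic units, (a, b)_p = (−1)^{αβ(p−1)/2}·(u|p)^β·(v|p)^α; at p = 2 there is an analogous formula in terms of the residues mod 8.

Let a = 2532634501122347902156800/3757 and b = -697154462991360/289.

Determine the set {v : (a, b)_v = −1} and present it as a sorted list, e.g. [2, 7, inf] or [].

(a, b) ≡ (5291, -1265) mod (ℚ^×)²; places V = {2, 3, 5, 7, 11, 13, 17, 19, 23, 37, ∞}.
(a,b)_13: α=-1, u≡9; β=0, v≡1 (mod 13); (9|13)=+1, (1|13)=+1; sign (−1)^0·+1^0·+1^-1 = +1.
(a,b)_37: α=3, u≡29; β=2, v≡26 (mod 37); (29|37)=-1, (26|37)=+1; sign (−1)^0·-1^2·+1^3 = +1.
(a,b)_11: α=5, u≡2; β=3, v≡7 (mod 11); (2|11)=-1, (7|11)=-1; sign (−1)^1·-1^3·-1^5 = -1.
(a,b)_∞: sgn(5291)=+, sgn(-1265)=−, so +1.
(a,b)_2: α=14, β=10; u≡3, v≡7 (mod 8); ε(u)ε(v)=1·1, αω(v)=14·0, βω(u)=10·1; sum ≡ 1  ⇒  -1.
(a,b)_23: α=2, u≡1; β=1, v≡15 (mod 23); (1|23)=+1, (15|23)=-1; sign (−1)^0·+1^1·-1^2 = +1.
(a,b)_5: α=2, u≡1; β=1, v≡2 (mod 5); (1|5)=+1, (2|5)=-1; sign (−1)^0·+1^1·-1^2 = +1.
(a,b)_19: α=2, u≡6; β=2, v≡14 (mod 19); (6|19)=+1, (14|19)=-1; sign (−1)^0·+1^2·-1^2 = +1.
(a,b)_17: α=-2, u≡13; β=-2, v≡12 (mod 17); (13|17)=+1, (12|17)=-1; sign (−1)^0·+1^-2·-1^-2 = +1.
(a,b)_7: α=2, u≡5; β=0, v≡2 (mod 7); (5|7)=-1, (2|7)=+1; sign (−1)^0·-1^0·+1^2 = +1.
(a,b)_3: α=4, u≡2; β=2, v≡1 (mod 3); (2|3)=-1, (1|3)=+1; sign (−1)^0·-1^2·+1^4 = +1.
(5291, -1265 / ℚ) ramifies at {2, 11}: a division algebra.

[2, 11]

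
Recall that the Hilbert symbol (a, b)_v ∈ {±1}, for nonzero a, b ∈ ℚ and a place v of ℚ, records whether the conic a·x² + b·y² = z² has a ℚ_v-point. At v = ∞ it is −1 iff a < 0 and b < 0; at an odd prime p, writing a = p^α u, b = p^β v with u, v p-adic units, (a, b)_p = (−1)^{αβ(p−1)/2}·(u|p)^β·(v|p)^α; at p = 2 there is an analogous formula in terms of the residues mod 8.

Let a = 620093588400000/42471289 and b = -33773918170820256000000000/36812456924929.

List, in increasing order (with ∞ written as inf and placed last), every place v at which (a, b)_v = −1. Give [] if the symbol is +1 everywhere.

Mod squares: a ≡ 2990, b ≡ -1265. Check v ∈ {∞, 2, 3, 5, 7, 11, 13, 19, 23}.
v=∞: 2990 > 0 and -1265 < 0  ⇒  (a,b)_∞ = +1.
v=19: a=19^-2·(≡11), b=19^-4·(≡14) mod 19; (11|19)=+1, (14|19)=-1; (−1)^{-2·-4·9}·(+1)^-4·(-1)^-2 = +1.
v=11: a=11^2·(≡4), b=11^3·(≡8) mod 11; (4|11)=+1, (8|11)=-1; (−1)^{2·3·5}·(+1)^3·(-1)^2 = +1.
v=5: a=5^5·(≡2), b=5^9·(≡2) mod 5; (2|5)=-1, (2|5)=-1; (−1)^{5·9·2}·(-1)^9·(-1)^5 = +1.
v=2: v_2(a)=7, v_2(b)=14; units ≡ 7, 7 (mod 8); ε·ε+αω+βω = 1·1+7·0+14·0 ≡ 1  ⇒  (a,b)_2 = -1.
v=13: a=13^1·(≡1), b=13^2·(≡12) mod 13; (1|13)=+1, (12|13)=+1; (−1)^{1·2·6}·(+1)^2·(+1)^1 = +1.
v=3: a=3^4·(≡2), b=3^6·(≡1) mod 3; (2|3)=-1, (1|3)=+1; (−1)^{4·6·1}·(-1)^6·(+1)^4 = +1.
v=23: a=23^3·(≡19), b=23^5·(≡19) mod 23; (19|23)=-1, (19|23)=-1; (−1)^{3·5·11}·(-1)^5·(-1)^3 = -1.
v=7: a=7^-6·(≡2), b=7^-10·(≡1) mod 7; (2|7)=+1, (1|7)=+1; (−1)^{-6·-10·3}·(+1)^-10·(+1)^-6 = +1.
(2990, -1265 / ℚ) ramifies at {2, 23}: a division algebra.

[2, 23]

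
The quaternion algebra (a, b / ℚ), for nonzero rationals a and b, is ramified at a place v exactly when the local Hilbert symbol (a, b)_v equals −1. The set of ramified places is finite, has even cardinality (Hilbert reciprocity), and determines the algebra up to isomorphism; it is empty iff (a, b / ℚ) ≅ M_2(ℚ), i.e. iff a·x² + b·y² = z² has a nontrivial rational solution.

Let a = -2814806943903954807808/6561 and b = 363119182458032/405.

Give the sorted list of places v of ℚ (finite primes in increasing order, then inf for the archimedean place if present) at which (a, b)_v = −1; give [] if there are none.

[5, 11, 13, 17]

(a, b) ≡ (-187, 7735) mod (ℚ^×)²; places V = {2, 3, 5, 7, 11, 13, 17, ∞}.
(a,b)_2: α=10, β=4; u≡5, v≡7 (mod 8); ε(u)ε(v)=0·1, αω(v)=10·0, βω(u)=4·1; sum ≡ 0  ⇒  +1.
(a,b)_11: α=9, u≡4; β=6, v≡2 (mod 11); (4|11)=+1, (2|11)=-1; sign (−1)^0·+1^6·-1^9 = -1.
(a,b)_7: α=4, u≡4; β=3, v≡6 (mod 7); (4|7)=+1, (6|7)=-1; sign (−1)^0·+1^3·-1^4 = +1.
(a,b)_3: α=-8, u≡2; β=-4, v≡1 (mod 3); (2|3)=-1, (1|3)=+1; sign (−1)^0·-1^-4·+1^-8 = +1.
(a,b)_17: α=1, u≡11; β=1, v≡15 (mod 17); (11|17)=-1, (15|17)=+1; sign (−1)^0·-1^1·+1^1 = -1.
(a,b)_∞: sgn(-187)=−, sgn(7735)=+, so +1.
(a,b)_13: α=4, u≡5; β=3, v≡9 (mod 13); (5|13)=-1, (9|13)=+1; sign (−1)^0·-1^3·+1^4 = -1.
(a,b)_5: α=0, u≡2; β=-1, v≡2 (mod 5); (2|5)=-1, (2|5)=-1; sign (−1)^0·-1^-1·-1^0 = -1.
|Ram(-187, 7735)| = 4, even; anisotropic at {5, 11, 13, 17}.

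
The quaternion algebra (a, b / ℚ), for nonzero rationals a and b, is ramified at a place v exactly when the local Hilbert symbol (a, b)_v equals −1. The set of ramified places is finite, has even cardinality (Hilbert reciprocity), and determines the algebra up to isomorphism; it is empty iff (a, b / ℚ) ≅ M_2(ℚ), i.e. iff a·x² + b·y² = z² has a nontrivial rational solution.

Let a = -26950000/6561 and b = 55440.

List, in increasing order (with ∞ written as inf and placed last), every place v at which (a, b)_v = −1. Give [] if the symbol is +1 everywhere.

[5, 11]

(a, b) ≡ (-55, 385) mod (ℚ^×)²; places V = {2, 3, 5, 7, 11, ∞}.
(a,b)_2: α=4, β=4; u≡1, v≡1 (mod 8); ε(u)ε(v)=0·0, αω(v)=4·0, βω(u)=4·0; sum ≡ 0  ⇒  +1.
(a,b)_∞: sgn(-55)=−, sgn(385)=+, so +1.
(a,b)_7: α=2, u≡2; β=1, v≡3 (mod 7); (2|7)=+1, (3|7)=-1; sign (−1)^0·+1^1·-1^2 = +1.
(a,b)_5: α=5, u≡1; β=1, v≡3 (mod 5); (1|5)=+1, (3|5)=-1; sign (−1)^0·+1^1·-1^5 = -1.
(a,b)_11: α=1, u≡6; β=1, v≡2 (mod 11); (6|11)=-1, (2|11)=-1; sign (−1)^1·-1^1·-1^1 = -1.
(a,b)_3: α=-8, u≡2; β=2, v≡1 (mod 3); (2|3)=-1, (1|3)=+1; sign (−1)^0·-1^2·+1^-8 = +1.
Ram(-55, 385) = {5, 11}; no ℚ_5-point on the conic.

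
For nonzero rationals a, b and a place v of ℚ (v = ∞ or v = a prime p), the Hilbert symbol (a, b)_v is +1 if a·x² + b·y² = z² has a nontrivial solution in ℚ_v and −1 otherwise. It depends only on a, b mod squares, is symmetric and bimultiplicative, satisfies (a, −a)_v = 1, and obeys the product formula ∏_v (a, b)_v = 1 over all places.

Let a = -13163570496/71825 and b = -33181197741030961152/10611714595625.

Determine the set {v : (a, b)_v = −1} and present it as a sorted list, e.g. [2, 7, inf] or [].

[47, inf]

Mod squares: a ≡ -532933, b ≡ -799. Check v ∈ {∞, 2, 3, 5, 11, 13, 17, 23, 29, 47}.
v=∞: -532933 < 0 and -799 < 0  ⇒  (a,b)_∞ = -1.
v=13: a=13^-2·(≡6), b=13^-4·(≡6) mod 13; (6|13)=-1, (6|13)=-1; (−1)^{-2·-4·6}·(-1)^-4·(-1)^-2 = +1.
v=5: a=5^-2·(≡3), b=5^-4·(≡1) mod 5; (3|5)=-1, (1|5)=+1; (−1)^{-2·-4·2}·(-1)^-4·(+1)^-2 = +1.
v=23: a=23^1·(≡1), b=23^2·(≡6) mod 23; (1|23)=+1, (6|23)=+1; (−1)^{1·2·11}·(+1)^2·(+1)^1 = +1.
v=2: v_2(a)=6, v_2(b)=12; units ≡ 3, 1 (mod 8); ε·ε+αω+βω = 1·0+6·0+12·1 ≡ 0  ⇒  (a,b)_2 = +1.
v=47: a=47^1·(≡41), b=47^1·(≡38) mod 47; (41|47)=-1, (38|47)=-1; (−1)^{1·1·23}·(-1)^1·(-1)^1 = -1.
v=3: a=3^8·(≡2), b=3^18·(≡2) mod 3; (2|3)=-1, (2|3)=-1; (−1)^{8·18·1}·(-1)^18·(-1)^8 = +1.
v=11: a=11^0·(≡2), b=11^-2·(≡9) mod 11; (2|11)=-1, (9|11)=+1; (−1)^{0·-2·5}·(-1)^-2·(+1)^0 = +1.
v=17: a=17^-1·(≡9), b=17^-3·(≡4) mod 17; (9|17)=+1, (4|17)=+1; (−1)^{-1·-3·8}·(+1)^-3·(+1)^-1 = +1.
v=29: a=29^1·(≡13), b=29^2·(≡6) mod 29; (13|29)=+1, (6|29)=+1; (−1)^{1·2·14}·(+1)^2·(+1)^1 = +1.
Ram(-532933, -799) = {47, ∞}; no ℚ_47-point on the conic.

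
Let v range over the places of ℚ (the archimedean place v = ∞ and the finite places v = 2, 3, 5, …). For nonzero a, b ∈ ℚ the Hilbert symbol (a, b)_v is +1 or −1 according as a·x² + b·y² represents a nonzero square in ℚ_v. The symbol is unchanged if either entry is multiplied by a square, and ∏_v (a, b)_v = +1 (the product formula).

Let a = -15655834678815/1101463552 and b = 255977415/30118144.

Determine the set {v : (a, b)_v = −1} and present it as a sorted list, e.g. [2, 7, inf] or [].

Mod squares: a ≡ -713545, b ≡ 15. Check v ∈ {∞, 2, 3, 5, 7, 17, 19, 29, 37}.
v=2: v_2(a)=-16, v_2(b)=-8; units ≡ 7, 7 (mod 8); ε·ε+αω+βω = 1·1+-16·0+-8·0 ≡ 1  ⇒  (a,b)_2 = -1.
v=29: a=29^1·(≡13), b=29^0·(≡18) mod 29; (13|29)=+1, (18|29)=-1; (−1)^{1·0·14}·(+1)^0·(-1)^1 = -1.
v=7: a=7^-5·(≡6), b=7^-6·(≡2) mod 7; (6|7)=-1, (2|7)=+1; (−1)^{-5·-6·3}·(-1)^-6·(+1)^-5 = +1.
v=∞: -713545 < 0 and 15 > 0  ⇒  (a,b)_∞ = +1.
v=19: a=19^1·(≡2), b=19^0·(≡18) mod 19; (2|19)=-1, (18|19)=-1; (−1)^{1·0·9}·(-1)^0·(-1)^1 = -1.
v=37: a=37^1·(≡22), b=37^0·(≡23) mod 37; (22|37)=-1, (23|37)=-1; (−1)^{1·0·18}·(-1)^0·(-1)^1 = -1.
v=17: a=17^2·(≡2), b=17^2·(≡2) mod 17; (2|17)=+1, (2|17)=+1; (−1)^{2·2·8}·(+1)^2·(+1)^2 = +1.
v=5: a=5^1·(≡1), b=5^1·(≡2) mod 5; (1|5)=+1, (2|5)=-1; (−1)^{1·1·2}·(+1)^1·(-1)^1 = -1.
v=3: a=3^12·(≡2), b=3^11·(≡2) mod 3; (2|3)=-1, (2|3)=-1; (−1)^{12·11·1}·(-1)^11·(-1)^12 = -1.
(-713545, 15 / ℚ) ramifies at {2, 3, 5, 19, 29, 37}: a division algebra.

[2, 3, 5, 19, 29, 37]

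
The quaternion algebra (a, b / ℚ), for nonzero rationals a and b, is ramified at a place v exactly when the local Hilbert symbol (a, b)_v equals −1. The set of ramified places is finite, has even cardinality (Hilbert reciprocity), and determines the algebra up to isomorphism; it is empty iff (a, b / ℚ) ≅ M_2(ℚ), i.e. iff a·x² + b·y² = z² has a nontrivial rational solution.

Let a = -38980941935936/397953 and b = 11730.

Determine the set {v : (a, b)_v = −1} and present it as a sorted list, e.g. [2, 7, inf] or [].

[2, 3, 5, 29]

(a, b) ≡ (-1621477, 11730) mod (ℚ^×)²; places V = {2, 3, 5, 7, 11, 13, 17, 19, 23, 29, ∞}.
(a,b)_17: α=-3, u≡12; β=1, v≡10 (mod 17); (12|17)=-1, (10|17)=-1; sign (−1)^0·-1^1·-1^-3 = +1.
(a,b)_29: α=1, u≡16; β=0, v≡14 (mod 29); (16|29)=+1, (14|29)=-1; sign (−1)^0·+1^0·-1^1 = -1.
(a,b)_2: α=6, β=1; u≡3, v≡1 (mod 8); ε(u)ε(v)=1·0, αω(v)=6·0, βω(u)=1·1; sum ≡ 1  ⇒  -1.
(a,b)_11: α=1, u≡9; β=0, v≡4 (mod 11); (9|11)=+1, (4|11)=+1; sign (−1)^0·+1^0·+1^1 = +1.
(a,b)_5: α=0, u≡3; β=1, v≡1 (mod 5); (3|5)=-1, (1|5)=+1; sign (−1)^0·-1^1·+1^0 = -1.
(a,b)_7: α=2, u≡3; β=0, v≡5 (mod 7); (3|7)=-1, (5|7)=-1; sign (−1)^0·-1^0·-1^2 = +1.
(a,b)_∞: sgn(-1621477)=−, sgn(11730)=+, so +1.
(a,b)_13: α=1, u≡6; β=0, v≡4 (mod 13); (6|13)=-1, (4|13)=+1; sign (−1)^0·-1^0·+1^1 = +1.
(a,b)_23: α=1, u≡22; β=1, v≡4 (mod 23); (22|23)=-1, (4|23)=+1; sign (−1)^1·-1^1·+1^1 = +1.
(a,b)_3: α=-4, u≡2; β=1, v≡1 (mod 3); (2|3)=-1, (1|3)=+1; sign (−1)^0·-1^1·+1^-4 = -1.
(a,b)_19: α=4, u≡10; β=0, v≡7 (mod 19); (10|19)=-1, (7|19)=+1; sign (−1)^0·-1^0·+1^4 = +1.
Ram(-1621477, 11730) = {2, 3, 5, 29}; no ℚ_2-point on the conic.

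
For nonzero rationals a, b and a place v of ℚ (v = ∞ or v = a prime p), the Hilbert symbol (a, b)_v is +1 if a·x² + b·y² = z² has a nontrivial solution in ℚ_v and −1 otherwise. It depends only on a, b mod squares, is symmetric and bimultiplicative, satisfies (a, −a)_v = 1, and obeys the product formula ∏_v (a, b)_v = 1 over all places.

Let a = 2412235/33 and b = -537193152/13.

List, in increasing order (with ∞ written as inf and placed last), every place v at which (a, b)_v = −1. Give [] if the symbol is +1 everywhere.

Mod squares: a ≡ 47355, b ≡ -22919. Check v ∈ {∞, 2, 3, 5, 7, 11, 13, 23, 41, 43}.
v=41: a=41^3·(≡11), b=41^1·(≡17) mod 41; (11|41)=-1, (17|41)=-1; (−1)^{3·1·20}·(-1)^1·(-1)^3 = +1.
v=43: a=43^0·(≡28), b=43^1·(≡34) mod 43; (28|43)=-1, (34|43)=-1; (−1)^{0·1·21}·(-1)^1·(-1)^0 = -1.
v=3: a=3^-1·(≡2), b=3^2·(≡1) mod 3; (2|3)=-1, (1|3)=+1; (−1)^{-1·2·1}·(-1)^2·(+1)^-1 = +1.
v=2: v_2(a)=0, v_2(b)=6; units ≡ 3, 1 (mod 8); ε·ε+αω+βω = 1·0+0·0+6·1 ≡ 0  ⇒  (a,b)_2 = +1.
v=∞: 47355 > 0 and -22919 < 0  ⇒  (a,b)_∞ = +1.
v=5: a=5^1·(≡4), b=5^0·(≡1) mod 5; (4|5)=+1, (1|5)=+1; (−1)^{1·0·2}·(+1)^0·(+1)^1 = +1.
v=23: a=23^0·(≡11), b=23^2·(≡13) mod 23; (11|23)=-1, (13|23)=+1; (−1)^{0·2·11}·(-1)^2·(+1)^0 = +1.
v=13: a=13^0·(≡1), b=13^-1·(≡11) mod 13; (1|13)=+1, (11|13)=-1; (−1)^{0·-1·6}·(+1)^-1·(-1)^0 = +1.
v=11: a=11^-1·(≡4), b=11^0·(≡5) mod 11; (4|11)=+1, (5|11)=+1; (−1)^{-1·0·5}·(+1)^0·(+1)^-1 = +1.
v=7: a=7^1·(≡6), b=7^0·(≡6) mod 7; (6|7)=-1, (6|7)=-1; (−1)^{1·0·3}·(-1)^0·(-1)^1 = -1.
(47355, -22919 / ℚ) ramifies at {7, 43}: a division algebra.

[7, 43]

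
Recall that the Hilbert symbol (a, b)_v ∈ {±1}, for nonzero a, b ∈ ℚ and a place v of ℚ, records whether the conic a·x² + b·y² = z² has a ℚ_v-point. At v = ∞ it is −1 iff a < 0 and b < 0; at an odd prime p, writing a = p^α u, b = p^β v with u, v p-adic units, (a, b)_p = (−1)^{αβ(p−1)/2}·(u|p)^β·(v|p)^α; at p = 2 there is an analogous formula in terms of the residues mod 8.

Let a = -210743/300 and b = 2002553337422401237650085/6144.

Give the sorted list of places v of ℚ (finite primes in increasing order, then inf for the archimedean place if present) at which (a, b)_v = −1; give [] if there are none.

Mod squares: a ≡ -3741, b ≡ 182523390. Check v ∈ {∞, 2, 3, 5, 7, 13, 17, 19, 29, 41, 43}.
v=19: a=19^0·(≡13), b=19^2·(≡11) mod 19; (13|19)=-1, (11|19)=+1; (−1)^{0·2·9}·(-1)^2·(+1)^0 = +1.
v=13: a=13^2·(≡1), b=13^2·(≡1) mod 13; (1|13)=+1, (1|13)=+1; (−1)^{2·2·6}·(+1)^2·(+1)^2 = +1.
v=41: a=41^0·(≡25), b=41^1·(≡20) mod 41; (25|41)=+1, (20|41)=+1; (−1)^{0·1·20}·(+1)^1·(+1)^0 = +1.
v=∞: -3741 < 0 and 182523390 > 0  ⇒  (a,b)_∞ = +1.
v=3: a=3^-1·(≡1), b=3^-1·(≡2) mod 3; (1|3)=+1, (2|3)=-1; (−1)^{-1·-1·1}·(+1)^-1·(-1)^-1 = +1.
v=5: a=5^-2·(≡1), b=5^1·(≡3) mod 5; (1|5)=+1, (3|5)=-1; (−1)^{-2·1·2}·(+1)^1·(-1)^-2 = +1.
v=29: a=29^1·(≡7), b=29^3·(≡3) mod 29; (7|29)=+1, (3|29)=-1; (−1)^{1·3·14}·(+1)^3·(-1)^1 = -1.
v=7: a=7^0·(≡1), b=7^5·(≡4) mod 7; (1|7)=+1, (4|7)=+1; (−1)^{0·5·3}·(+1)^5·(+1)^0 = +1.
v=43: a=43^1·(≡42), b=43^3·(≡20) mod 43; (42|43)=-1, (20|43)=-1; (−1)^{1·3·21}·(-1)^3·(-1)^1 = -1.
v=17: a=17^0·(≡16), b=17^3·(≡12) mod 17; (16|17)=+1, (12|17)=-1; (−1)^{0·3·8}·(+1)^3·(-1)^0 = +1.
v=2: v_2(a)=-2, v_2(b)=-11; units ≡ 3, 7 (mod 8); ε·ε+αω+βω = 1·1+-2·0+-11·1 ≡ 0  ⇒  (a,b)_2 = +1.
|Ram(-3741, 182523390)| = 2, even; anisotropic at {29, 43}.

[29, 43]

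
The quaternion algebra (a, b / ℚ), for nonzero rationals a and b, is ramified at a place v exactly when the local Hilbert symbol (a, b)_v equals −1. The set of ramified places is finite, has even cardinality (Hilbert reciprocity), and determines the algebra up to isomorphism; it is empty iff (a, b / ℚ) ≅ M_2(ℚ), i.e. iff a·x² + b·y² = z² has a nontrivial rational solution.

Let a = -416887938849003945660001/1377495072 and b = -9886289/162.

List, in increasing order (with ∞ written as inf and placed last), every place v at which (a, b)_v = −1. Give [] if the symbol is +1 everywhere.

(a, b) ≡ (-9842, -403522) mod (ℚ^×)²; places V = {2, 3, 7, 19, 37, 41, ∞}.
(a,b)_∞: sgn(-9842)=−, sgn(-403522)=−, so -1.
(a,b)_2: α=-5, β=-1; u≡7, v≡7 (mod 8); ε(u)ε(v)=1·1, αω(v)=-5·0, βω(u)=-1·0; sum ≡ 1  ⇒  -1.
(a,b)_3: α=-16, u≡1; β=-4, v≡2 (mod 3); (1|3)=+1, (2|3)=-1; sign (−1)^0·+1^-4·-1^-16 = +1.
(a,b)_19: α=5, u≡13; β=1, v≡6 (mod 19); (13|19)=-1, (6|19)=+1; sign (−1)^1·-1^1·+1^5 = +1.
(a,b)_37: α=3, u≡33; β=1, v≡25 (mod 37); (33|37)=+1, (25|37)=+1; sign (−1)^0·+1^1·+1^3 = +1.
(a,b)_7: α=11, u≡2; β=3, v≡3 (mod 7); (2|7)=+1, (3|7)=-1; sign (−1)^1·+1^3·-1^11 = +1.
(a,b)_41: α=2, u≡40; β=1, v≡4 (mod 41); (40|41)=+1, (4|41)=+1; sign (−1)^0·+1^1·+1^2 = +1.
|Ram(-9842, -403522)| = 2, even; anisotropic at {2, ∞}.

[2, inf]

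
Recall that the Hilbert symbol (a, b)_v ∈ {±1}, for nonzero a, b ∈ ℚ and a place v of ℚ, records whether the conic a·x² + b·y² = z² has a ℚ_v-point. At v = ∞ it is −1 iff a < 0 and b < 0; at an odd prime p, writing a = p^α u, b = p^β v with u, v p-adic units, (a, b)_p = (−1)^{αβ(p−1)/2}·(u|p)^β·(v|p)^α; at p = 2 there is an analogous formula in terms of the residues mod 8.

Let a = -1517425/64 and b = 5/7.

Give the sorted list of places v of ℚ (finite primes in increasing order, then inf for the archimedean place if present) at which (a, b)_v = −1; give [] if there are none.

[2, 5]

(a, b) ≡ (-60697, 35) mod (ℚ^×)²; places V = {2, 5, 7, 13, 23, 29, ∞}.
(a,b)_29: α=1, u≡13; β=0, v≡9 (mod 29); (13|29)=+1, (9|29)=+1; sign (−1)^0·+1^0·+1^1 = +1.
(a,b)_23: α=1, u≡16; β=0, v≡4 (mod 23); (16|23)=+1, (4|23)=+1; sign (−1)^0·+1^0·+1^1 = +1.
(a,b)_5: α=2, u≡2; β=1, v≡3 (mod 5); (2|5)=-1, (3|5)=-1; sign (−1)^0·-1^1·-1^2 = -1.
(a,b)_2: α=-6, β=0; u≡7, v≡3 (mod 8); ε(u)ε(v)=1·1, αω(v)=-6·1, βω(u)=0·0; sum ≡ 1  ⇒  -1.
(a,b)_13: α=1, u≡11; β=0, v≡10 (mod 13); (11|13)=-1, (10|13)=+1; sign (−1)^0·-1^0·+1^1 = +1.
(a,b)_7: α=1, u≡1; β=-1, v≡5 (mod 7); (1|7)=+1, (5|7)=-1; sign (−1)^1·+1^-1·-1^1 = +1.
(a,b)_∞: sgn(-60697)=−, sgn(35)=+, so +1.
|Ram(-60697, 35)| = 2, even; anisotropic at {2, 5}.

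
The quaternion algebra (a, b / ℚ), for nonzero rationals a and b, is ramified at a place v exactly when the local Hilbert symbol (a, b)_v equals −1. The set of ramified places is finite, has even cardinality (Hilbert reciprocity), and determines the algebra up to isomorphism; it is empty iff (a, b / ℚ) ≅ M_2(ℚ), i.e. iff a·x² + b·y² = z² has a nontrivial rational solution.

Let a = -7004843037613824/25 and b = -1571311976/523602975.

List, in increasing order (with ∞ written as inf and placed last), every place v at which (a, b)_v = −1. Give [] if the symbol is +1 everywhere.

Mod squares: a ≡ -666159, b ≡ -38454. Check v ∈ {∞, 2, 3, 5, 7, 13, 17, 19, 23, 29, 31}.
v=7: a=7^0·(≡6), b=7^-2·(≡2) mod 7; (6|7)=-1, (2|7)=+1; (−1)^{0·-2·3}·(-1)^-2·(+1)^0 = +1.
v=31: a=31^1·(≡16), b=31^0·(≡29) mod 31; (16|31)=+1, (29|31)=-1; (−1)^{1·0·15}·(+1)^0·(-1)^1 = -1.
v=3: a=3^1·(≡1), b=3^-1·(≡1) mod 3; (1|3)=+1, (1|3)=+1; (−1)^{1·-1·1}·(+1)^-1·(+1)^1 = -1.
v=5: a=5^-2·(≡1), b=5^-2·(≡1) mod 5; (1|5)=+1, (1|5)=+1; (−1)^{-2·-2·2}·(+1)^-2·(+1)^-2 = +1.
v=29: a=29^3·(≡3), b=29^-1·(≡18) mod 29; (3|29)=-1, (18|29)=-1; (−1)^{3·-1·14}·(-1)^-1·(-1)^3 = +1.
v=17: a=17^2·(≡14), b=17^-3·(≡15) mod 17; (14|17)=-1, (15|17)=+1; (−1)^{2·-3·8}·(-1)^-3·(+1)^2 = -1.
v=23: a=23^0·(≡6), b=23^2·(≡13) mod 23; (6|23)=+1, (13|23)=+1; (−1)^{0·2·11}·(+1)^2·(+1)^0 = +1.
v=∞: -666159 < 0 and -38454 < 0  ⇒  (a,b)_∞ = -1.
v=2: v_2(a)=8, v_2(b)=3; units ≡ 1, 5 (mod 8); ε·ε+αω+βω = 0·0+8·1+3·0 ≡ 0  ⇒  (a,b)_2 = +1.
v=19: a=19^1·(≡18), b=19^0·(≡18) mod 19; (18|19)=-1, (18|19)=-1; (−1)^{1·0·9}·(-1)^0·(-1)^1 = -1.
v=13: a=13^3·(≡12), b=13^5·(≡7) mod 13; (12|13)=+1, (7|13)=-1; (−1)^{3·5·6}·(+1)^5·(-1)^3 = -1.
|Ram(-666159, -38454)| = 6, even; anisotropic at {3, 13, 17, 19, 31, ∞}.

[3, 13, 17, 19, 31, inf]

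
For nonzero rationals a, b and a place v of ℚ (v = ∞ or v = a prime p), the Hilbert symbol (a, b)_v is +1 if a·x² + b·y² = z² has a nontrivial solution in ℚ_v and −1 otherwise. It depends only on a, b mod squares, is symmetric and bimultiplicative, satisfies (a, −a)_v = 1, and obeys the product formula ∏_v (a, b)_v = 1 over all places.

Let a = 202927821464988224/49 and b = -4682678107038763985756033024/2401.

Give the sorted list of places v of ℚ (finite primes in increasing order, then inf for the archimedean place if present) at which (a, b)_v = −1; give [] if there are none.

[11, 17]

Mod squares: a ≡ 41, b ≡ -8794049. Check v ∈ {∞, 2, 7, 11, 17, 31, 37, 41}.
v=37: a=37^2·(≡16), b=37^3·(≡30) mod 37; (16|37)=+1, (30|37)=+1; (−1)^{2·3·18}·(+1)^3·(+1)^2 = +1.
v=41: a=41^3·(≡9), b=41^5·(≡16) mod 41; (9|41)=+1, (16|41)=+1; (−1)^{3·5·20}·(+1)^5·(+1)^3 = +1.
v=11: a=11^2·(≡10), b=11^3·(≡10) mod 11; (10|11)=-1, (10|11)=-1; (−1)^{2·3·5}·(-1)^3·(-1)^2 = -1.
v=31: a=31^2·(≡1), b=31^3·(≡16) mod 31; (1|31)=+1, (16|31)=+1; (−1)^{2·3·15}·(+1)^3·(+1)^2 = +1.
v=7: a=7^-2·(≡3), b=7^-4·(≡1) mod 7; (3|7)=-1, (1|7)=+1; (−1)^{-2·-4·3}·(-1)^-4·(+1)^-2 = +1.
v=2: v_2(a)=6, v_2(b)=12; units ≡ 1, 7 (mod 8); ε·ε+αω+βω = 0·1+6·0+12·0 ≡ 0  ⇒  (a,b)_2 = +1.
v=∞: 41 > 0 and -8794049 < 0  ⇒  (a,b)_∞ = +1.
v=17: a=17^2·(≡3), b=17^3·(≡2) mod 17; (3|17)=-1, (2|17)=+1; (−1)^{2·3·8}·(-1)^3·(+1)^2 = -1.
(41, -8794049 / ℚ) ramifies at {11, 17}: a division algebra.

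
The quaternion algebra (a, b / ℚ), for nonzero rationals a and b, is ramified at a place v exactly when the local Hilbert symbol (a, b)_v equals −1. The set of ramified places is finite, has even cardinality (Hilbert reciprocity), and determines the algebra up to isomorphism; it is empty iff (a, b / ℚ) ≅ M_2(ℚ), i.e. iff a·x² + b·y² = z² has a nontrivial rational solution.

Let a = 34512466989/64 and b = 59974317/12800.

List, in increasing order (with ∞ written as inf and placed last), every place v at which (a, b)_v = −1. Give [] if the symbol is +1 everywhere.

(a, b) ≡ (14421, 25194) mod (ℚ^×)²; places V = {2, 3, 5, 7, 11, 13, 17, 19, 23, ∞}.
(a,b)_5: α=0, u≡1; β=-2, v≡1 (mod 5); (1|5)=+1, (1|5)=+1; sign (−1)^0·+1^-2·+1^0 = +1.
(a,b)_23: α=1, u≡12; β=2, v≡12 (mod 23); (12|23)=+1, (12|23)=+1; sign (−1)^0·+1^2·+1^1 = +1.
(a,b)_∞: sgn(14421)=+, sgn(25194)=+, so +1.
(a,b)_13: α=2, u≡10; β=1, v≡1 (mod 13); (10|13)=+1, (1|13)=+1; sign (−1)^0·+1^1·+1^2 = +1.
(a,b)_17: α=2, u≡6; β=1, v≡7 (mod 17); (6|17)=-1, (7|17)=-1; sign (−1)^0·-1^1·-1^2 = -1.
(a,b)_11: α=1, u≡6; β=0, v≡1 (mod 11); (6|11)=-1, (1|11)=+1; sign (−1)^0·-1^0·+1^1 = +1.
(a,b)_2: α=-6, β=-9; u≡5, v≡5 (mod 8); ε(u)ε(v)=0·0, αω(v)=-6·1, βω(u)=-9·1; sum ≡ 1  ⇒  -1.
(a,b)_19: α=1, u≡18; β=1, v≡10 (mod 19); (18|19)=-1, (10|19)=-1; sign (−1)^1·-1^1·-1^1 = -1.
(a,b)_3: α=1, u≡1; β=3, v≡1 (mod 3); (1|3)=+1, (1|3)=+1; sign (−1)^1·+1^3·+1^1 = -1.
(a,b)_7: α=2, u≡2; β=0, v≡1 (mod 7); (2|7)=+1, (1|7)=+1; sign (−1)^0·+1^0·+1^2 = +1.
(14421, 25194 / ℚ) ramifies at {2, 3, 17, 19}: a division algebra.

[2, 3, 17, 19]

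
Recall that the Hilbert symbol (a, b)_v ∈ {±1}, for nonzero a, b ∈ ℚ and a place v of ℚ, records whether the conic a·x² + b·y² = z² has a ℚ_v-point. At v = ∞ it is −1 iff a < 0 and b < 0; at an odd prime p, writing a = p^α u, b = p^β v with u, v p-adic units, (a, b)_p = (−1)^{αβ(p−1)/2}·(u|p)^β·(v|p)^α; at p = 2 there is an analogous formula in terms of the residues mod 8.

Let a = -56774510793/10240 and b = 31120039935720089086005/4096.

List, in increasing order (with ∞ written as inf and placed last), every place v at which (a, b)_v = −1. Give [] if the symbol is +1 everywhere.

Mod squares: a ≡ -2730, b ≡ 28405. Check v ∈ {∞, 2, 3, 5, 7, 11, 13, 19, 23, 29}.
v=∞: -2730 < 0 and 28405 > 0  ⇒  (a,b)_∞ = +1.
v=13: a=13^1·(≡6), b=13^1·(≡12) mod 13; (6|13)=-1, (12|13)=+1; (−1)^{1·1·6}·(-1)^1·(+1)^1 = -1.
v=29: a=29^0·(≡5), b=29^2·(≡8) mod 29; (5|29)=+1, (8|29)=-1; (−1)^{0·2·14}·(+1)^2·(-1)^0 = +1.
v=23: a=23^2·(≡17), b=23^5·(≡3) mod 23; (17|23)=-1, (3|23)=+1; (−1)^{2·5·11}·(-1)^5·(+1)^2 = -1.
v=11: a=11^2·(≡3), b=11^0·(≡5) mod 11; (3|11)=+1, (5|11)=+1; (−1)^{2·0·5}·(+1)^0·(+1)^2 = +1.
v=19: a=19^2·(≡7), b=19^5·(≡10) mod 19; (7|19)=+1, (10|19)=-1; (−1)^{2·5·9}·(+1)^5·(-1)^2 = +1.
v=3: a=3^3·(≡2), b=3^6·(≡1) mod 3; (2|3)=-1, (1|3)=+1; (−1)^{3·6·1}·(-1)^6·(+1)^3 = +1.
v=2: v_2(a)=-11, v_2(b)=-12; units ≡ 3, 5 (mod 8); ε·ε+αω+βω = 1·0+-11·1+-12·1 ≡ 1  ⇒  (a,b)_2 = -1.
v=7: a=7^1·(≡4), b=7^2·(≡3) mod 7; (4|7)=+1, (3|7)=-1; (−1)^{1·2·3}·(+1)^2·(-1)^1 = -1.
v=5: a=5^-1·(≡4), b=5^1·(≡1) mod 5; (4|5)=+1, (1|5)=+1; (−1)^{-1·1·2}·(+1)^1·(+1)^-1 = +1.
|Ram(-2730, 28405)| = 4, even; anisotropic at {2, 7, 13, 23}.

[2, 7, 13, 23]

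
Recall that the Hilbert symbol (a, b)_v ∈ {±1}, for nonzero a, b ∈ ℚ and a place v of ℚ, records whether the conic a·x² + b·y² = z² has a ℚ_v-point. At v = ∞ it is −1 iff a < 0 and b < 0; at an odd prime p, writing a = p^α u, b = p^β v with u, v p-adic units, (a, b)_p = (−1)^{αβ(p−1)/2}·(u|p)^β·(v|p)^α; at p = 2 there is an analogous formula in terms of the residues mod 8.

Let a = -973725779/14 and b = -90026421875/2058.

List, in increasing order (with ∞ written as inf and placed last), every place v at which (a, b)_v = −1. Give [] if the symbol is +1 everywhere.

(a, b) ≡ (-95914, -287742) mod (ℚ^×)²; places V = {2, 3, 5, 7, 13, 17, 29, 31, ∞}.
(a,b)_13: α=3, u≡2; β=1, v≡6 (mod 13); (2|13)=-1, (6|13)=-1; sign (−1)^0·-1^1·-1^3 = +1.
(a,b)_29: α=2, u≡17; β=2, v≡16 (mod 29); (17|29)=-1, (16|29)=+1; sign (−1)^0·-1^2·+1^2 = +1.
(a,b)_7: α=-1, u≡1; β=-3, v≡5 (mod 7); (1|7)=+1, (5|7)=-1; sign (−1)^1·+1^-3·-1^-1 = +1.
(a,b)_31: α=1, u≡15; β=1, v≡9 (mod 31); (15|31)=-1, (9|31)=+1; sign (−1)^1·-1^1·+1^1 = +1.
(a,b)_5: α=0, u≡4; β=6, v≡3 (mod 5); (4|5)=+1, (3|5)=-1; sign (−1)^0·+1^6·-1^0 = +1.
(a,b)_17: α=1, u≡2; β=1, v≡12 (mod 17); (2|17)=+1, (12|17)=-1; sign (−1)^0·+1^1·-1^1 = -1.
(a,b)_∞: sgn(-95914)=−, sgn(-287742)=−, so -1.
(a,b)_2: α=-1, β=-1; u≡3, v≡1 (mod 8); ε(u)ε(v)=1·0, αω(v)=-1·0, βω(u)=-1·1; sum ≡ 1  ⇒  -1.
(a,b)_3: α=0, u≡2; β=-1, v≡2 (mod 3); (2|3)=-1, (2|3)=-1; sign (−1)^0·-1^-1·-1^0 = -1.
Ram(-95914, -287742) = {2, 3, 17, ∞}; no ℚ_2-point on the conic.

[2, 3, 17, inf]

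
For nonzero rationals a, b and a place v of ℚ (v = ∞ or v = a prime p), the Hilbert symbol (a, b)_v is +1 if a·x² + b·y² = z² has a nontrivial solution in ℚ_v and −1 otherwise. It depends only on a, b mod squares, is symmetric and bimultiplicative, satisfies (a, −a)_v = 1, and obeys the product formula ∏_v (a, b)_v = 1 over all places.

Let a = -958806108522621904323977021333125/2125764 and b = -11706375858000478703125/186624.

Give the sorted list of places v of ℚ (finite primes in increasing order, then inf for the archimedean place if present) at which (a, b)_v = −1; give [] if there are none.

(a, b) ≡ (-365893, -5596213) mod (ℚ^×)²; places V = {2, 3, 5, 7, 11, 17, 29, 31, 37, 41, ∞}.
(a,b)_7: α=2, u≡1; β=1, v≡2 (mod 7); (1|7)=+1, (2|7)=+1; sign (−1)^0·+1^1·+1^2 = +1.
(a,b)_31: α=5, u≡2; β=3, v≡26 (mod 31); (2|31)=+1, (26|31)=-1; sign (−1)^1·+1^3·-1^5 = +1.
(a,b)_2: α=-2, β=-8; u≡3, v≡3 (mod 8); ε(u)ε(v)=1·1, αω(v)=-2·1, βω(u)=-8·1; sum ≡ 1  ⇒  -1.
(a,b)_5: α=4, u≡3; β=6, v≡2 (mod 5); (3|5)=-1, (2|5)=-1; sign (−1)^0·-1^6·-1^4 = +1.
(a,b)_29: α=3, u≡26; β=2, v≡28 (mod 29); (26|29)=-1, (28|29)=+1; sign (−1)^0·-1^2·+1^3 = +1.
(a,b)_37: α=5, u≡16; β=3, v≡36 (mod 37); (16|37)=+1, (36|37)=+1; sign (−1)^0·+1^3·+1^5 = +1.
(a,b)_∞: sgn(-365893)=−, sgn(-5596213)=−, so -1.
(a,b)_3: α=-12, u≡2; β=-6, v≡2 (mod 3); (2|3)=-1, (2|3)=-1; sign (−1)^0·-1^-6·-1^-12 = +1.
(a,b)_41: α=2, u≡9; β=1, v≡39 (mod 41); (9|41)=+1, (39|41)=+1; sign (−1)^0·+1^1·+1^2 = +1.
(a,b)_11: α=3, u≡4; β=2, v≡1 (mod 11); (4|11)=+1, (1|11)=+1; sign (−1)^0·+1^2·+1^3 = +1.
(a,b)_17: α=2, u≡2; β=1, v≡4 (mod 17); (2|17)=+1, (4|17)=+1; sign (−1)^0·+1^1·+1^2 = +1.
|Ram(-365893, -5596213)| = 2, even; anisotropic at {2, ∞}.

[2, inf]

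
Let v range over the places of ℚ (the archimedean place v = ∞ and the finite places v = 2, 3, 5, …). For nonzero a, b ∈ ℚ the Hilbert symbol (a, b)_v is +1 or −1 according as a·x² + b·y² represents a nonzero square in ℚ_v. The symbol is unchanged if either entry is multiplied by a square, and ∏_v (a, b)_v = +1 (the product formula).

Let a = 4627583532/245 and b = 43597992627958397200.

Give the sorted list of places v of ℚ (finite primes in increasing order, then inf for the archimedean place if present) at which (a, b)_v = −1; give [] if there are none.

[5, 11, 19, 23]

Mod squares: a ≡ 5311735, b ≡ 96577. Check v ∈ {∞, 2, 3, 5, 7, 11, 13, 17, 19, 23}.
v=5: a=5^-1·(≡3), b=5^2·(≡3) mod 5; (3|5)=-1, (3|5)=-1; (−1)^{-1·2·2}·(-1)^2·(-1)^-1 = -1.
v=7: a=7^-2·(≡1), b=7^0·(≡5) mod 7; (1|7)=+1, (5|7)=-1; (−1)^{-2·0·3}·(+1)^0·(-1)^-2 = +1.
v=3: a=3^2·(≡1), b=3^0·(≡1) mod 3; (1|3)=+1, (1|3)=+1; (−1)^{2·0·1}·(+1)^0·(+1)^2 = +1.
v=19: a=19^1·(≡10), b=19^3·(≡8) mod 19; (10|19)=-1, (8|19)=-1; (−1)^{1·3·9}·(-1)^3·(-1)^1 = -1.
v=2: v_2(a)=2, v_2(b)=4; units ≡ 7, 1 (mod 8); ε·ε+αω+βω = 1·0+2·0+4·0 ≡ 0  ⇒  (a,b)_2 = +1.
v=13: a=13^1·(≡6), b=13^3·(≡8) mod 13; (6|13)=-1, (8|13)=-1; (−1)^{1·3·6}·(-1)^3·(-1)^1 = +1.
v=∞: 5311735 > 0 and 96577 > 0  ⇒  (a,b)_∞ = +1.
v=17: a=17^1·(≡14), b=17^3·(≡10) mod 17; (14|17)=-1, (10|17)=-1; (−1)^{1·3·8}·(-1)^3·(-1)^1 = +1.
v=23: a=23^1·(≡3), b=23^3·(≡4) mod 23; (3|23)=+1, (4|23)=+1; (−1)^{1·3·11}·(+1)^3·(+1)^1 = -1.
v=11: a=11^3·(≡8), b=11^2·(≡2) mod 11; (8|11)=-1, (2|11)=-1; (−1)^{3·2·5}·(-1)^2·(-1)^3 = -1.
(5311735, 96577 / ℚ) ramifies at {5, 11, 19, 23}: a division algebra.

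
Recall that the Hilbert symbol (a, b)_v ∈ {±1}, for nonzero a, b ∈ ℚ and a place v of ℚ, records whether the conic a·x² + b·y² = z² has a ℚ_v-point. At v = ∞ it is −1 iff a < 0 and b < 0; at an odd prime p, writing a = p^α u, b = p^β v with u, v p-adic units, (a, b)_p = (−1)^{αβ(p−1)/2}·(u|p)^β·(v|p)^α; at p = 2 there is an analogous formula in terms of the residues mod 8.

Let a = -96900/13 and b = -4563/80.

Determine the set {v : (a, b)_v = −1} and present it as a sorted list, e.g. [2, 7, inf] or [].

(a, b) ≡ (-12597, -15) mod (ℚ^×)²; places V = {2, 3, 5, 13, 17, 19, ∞}.
(a,b)_2: α=2, β=-4; u≡3, v≡1 (mod 8); ε(u)ε(v)=1·0, αω(v)=2·0, βω(u)=-4·1; sum ≡ 0  ⇒  +1.
(a,b)_17: α=1, u≡14; β=0, v≡15 (mod 17); (14|17)=-1, (15|17)=+1; sign (−1)^0·-1^0·+1^1 = +1.
(a,b)_5: α=2, u≡3; β=-1, v≡2 (mod 5); (3|5)=-1, (2|5)=-1; sign (−1)^0·-1^-1·-1^2 = -1.
(a,b)_3: α=1, u≡1; β=3, v≡1 (mod 3); (1|3)=+1, (1|3)=+1; sign (−1)^1·+1^3·+1^1 = -1.
(a,b)_13: α=-1, u≡2; β=2, v≡6 (mod 13); (2|13)=-1, (6|13)=-1; sign (−1)^0·-1^2·-1^-1 = -1.
(a,b)_∞: sgn(-12597)=−, sgn(-15)=−, so -1.
(a,b)_19: α=1, u≡14; β=0, v≡4 (mod 19); (14|19)=-1, (4|19)=+1; sign (−1)^0·-1^0·+1^1 = +1.
|Ram(-12597, -15)| = 4, even; anisotropic at {3, 5, 13, ∞}.

[3, 5, 13, inf]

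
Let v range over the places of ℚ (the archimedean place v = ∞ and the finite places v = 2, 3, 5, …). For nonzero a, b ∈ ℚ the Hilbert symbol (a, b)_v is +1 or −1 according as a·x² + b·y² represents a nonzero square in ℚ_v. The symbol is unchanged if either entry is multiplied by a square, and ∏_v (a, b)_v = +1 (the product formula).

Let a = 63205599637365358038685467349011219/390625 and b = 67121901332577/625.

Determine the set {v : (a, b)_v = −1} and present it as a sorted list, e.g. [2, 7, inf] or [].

[7, 23, 37, 41]

(a, b) ≡ (1558779, 180979617) mod (ℚ^×)²; places V = {2, 3, 5, 7, 13, 19, 23, 29, 37, 41, ∞}.
(a,b)_37: α=2, u≡29; β=1, v≡17 (mod 37); (29|37)=-1, (17|37)=-1; sign (−1)^0·-1^1·-1^2 = -1.
(a,b)_5: α=-8, u≡4; β=-4, v≡2 (mod 5); (4|5)=+1, (2|5)=-1; sign (−1)^0·+1^-4·-1^-8 = +1.
(a,b)_19: α=3, u≡8; β=1, v≡4 (mod 19); (8|19)=-1, (4|19)=+1; sign (−1)^1·-1^1·+1^3 = +1.
(a,b)_13: α=2, u≡3; β=1, v≡3 (mod 13); (3|13)=+1, (3|13)=+1; sign (−1)^0·+1^1·+1^2 = +1.
(a,b)_41: α=3, u≡19; β=1, v≡23 (mod 41); (19|41)=-1, (23|41)=+1; sign (−1)^0·-1^1·+1^3 = -1.
(a,b)_∞: sgn(1558779)=+, sgn(180979617)=+, so +1.
(a,b)_3: α=9, u≡2; β=3, v≡1 (mod 3); (2|3)=-1, (1|3)=+1; sign (−1)^1·-1^3·+1^9 = +1.
(a,b)_23: α=3, u≡17; β=1, v≡5 (mod 23); (17|23)=-1, (5|23)=-1; sign (−1)^1·-1^1·-1^3 = -1.
(a,b)_2: α=0, β=0; u≡3, v≡1 (mod 8); ε(u)ε(v)=1·0, αω(v)=0·0, βω(u)=0·1; sum ≡ 0  ⇒  +1.
(a,b)_7: α=6, u≡6; β=3, v≡4 (mod 7); (6|7)=-1, (4|7)=+1; sign (−1)^0·-1^3·+1^6 = -1.
(a,b)_29: α=5, u≡12; β=2, v≡23 (mod 29); (12|29)=-1, (23|29)=+1; sign (−1)^0·-1^2·+1^5 = +1.
Ram(1558779, 180979617) = {7, 23, 37, 41}; no ℚ_7-point on the conic.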